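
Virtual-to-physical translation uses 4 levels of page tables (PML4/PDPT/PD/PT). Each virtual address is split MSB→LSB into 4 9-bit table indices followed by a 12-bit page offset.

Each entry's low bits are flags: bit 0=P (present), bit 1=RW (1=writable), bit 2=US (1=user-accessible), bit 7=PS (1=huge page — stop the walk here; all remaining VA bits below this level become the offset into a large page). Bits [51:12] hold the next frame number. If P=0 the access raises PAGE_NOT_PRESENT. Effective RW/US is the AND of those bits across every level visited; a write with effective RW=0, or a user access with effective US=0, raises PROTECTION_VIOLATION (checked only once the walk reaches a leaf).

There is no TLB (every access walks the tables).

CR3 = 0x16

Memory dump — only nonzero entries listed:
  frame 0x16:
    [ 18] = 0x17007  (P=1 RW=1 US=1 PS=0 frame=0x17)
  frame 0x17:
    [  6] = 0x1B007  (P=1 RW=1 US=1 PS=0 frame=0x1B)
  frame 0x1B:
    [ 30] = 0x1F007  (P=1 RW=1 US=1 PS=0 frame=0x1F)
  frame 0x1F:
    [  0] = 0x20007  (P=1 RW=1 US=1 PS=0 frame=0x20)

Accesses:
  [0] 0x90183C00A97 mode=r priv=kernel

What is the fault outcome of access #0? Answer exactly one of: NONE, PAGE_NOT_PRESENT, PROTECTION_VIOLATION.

Walk each access:
#0 VA=0x90183C00A97 (r,kernel):
  L0: frame=0x16 idx=18 entry=0x17007 [P=1 RW=1 US=1 PS=0]
  L1: frame=0x17 idx=6 entry=0x1B007 [P=1 RW=1 US=1 PS=0]
  L2: frame=0x1B idx=30 entry=0x1F007 [P=1 RW=1 US=1 PS=0]
  L3: frame=0x1F idx=0 entry=0x20007 [P=1 RW=1 US=1 PS=0]
  ⇒ phys 0x20A97  [4 reads]

Access #0 fault: NONE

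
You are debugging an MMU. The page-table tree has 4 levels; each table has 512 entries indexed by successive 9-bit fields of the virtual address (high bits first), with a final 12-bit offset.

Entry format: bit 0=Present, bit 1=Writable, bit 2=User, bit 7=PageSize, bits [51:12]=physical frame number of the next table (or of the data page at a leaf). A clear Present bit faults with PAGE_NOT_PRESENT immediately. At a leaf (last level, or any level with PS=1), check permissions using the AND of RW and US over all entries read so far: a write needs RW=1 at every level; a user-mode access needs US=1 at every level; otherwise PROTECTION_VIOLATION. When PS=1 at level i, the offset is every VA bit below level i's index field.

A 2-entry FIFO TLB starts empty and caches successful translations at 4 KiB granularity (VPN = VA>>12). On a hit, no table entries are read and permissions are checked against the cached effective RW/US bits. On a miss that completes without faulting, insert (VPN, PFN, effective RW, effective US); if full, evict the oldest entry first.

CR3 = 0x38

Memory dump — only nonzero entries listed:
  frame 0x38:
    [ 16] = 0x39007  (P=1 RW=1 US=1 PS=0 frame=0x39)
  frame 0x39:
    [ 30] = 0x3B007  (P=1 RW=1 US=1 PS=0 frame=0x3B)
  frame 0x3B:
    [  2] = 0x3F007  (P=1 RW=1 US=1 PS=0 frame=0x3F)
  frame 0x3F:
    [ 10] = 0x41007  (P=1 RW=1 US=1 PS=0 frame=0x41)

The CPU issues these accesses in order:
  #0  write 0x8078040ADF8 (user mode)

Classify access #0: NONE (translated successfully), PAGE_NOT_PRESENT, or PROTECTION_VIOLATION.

Walk each access:
#0 VA=0x8078040ADF8 (w,user):
  [0] read 0x38 idx=16: raw=0x39007 flags P=1 W=1 U=1 S=0
  [1] read 0x39 idx=30: raw=0x3B007 flags P=1 W=1 U=1 S=0
  [2] read 0x3B idx=2: raw=0x3F007 flags P=1 W=1 U=1 S=0
  [3] read 0x3F idx=10: raw=0x41007 flags P=1 W=1 U=1 S=0
  ⇒ phys 0x41DF8  [4 reads]

Access #0 fault: NONE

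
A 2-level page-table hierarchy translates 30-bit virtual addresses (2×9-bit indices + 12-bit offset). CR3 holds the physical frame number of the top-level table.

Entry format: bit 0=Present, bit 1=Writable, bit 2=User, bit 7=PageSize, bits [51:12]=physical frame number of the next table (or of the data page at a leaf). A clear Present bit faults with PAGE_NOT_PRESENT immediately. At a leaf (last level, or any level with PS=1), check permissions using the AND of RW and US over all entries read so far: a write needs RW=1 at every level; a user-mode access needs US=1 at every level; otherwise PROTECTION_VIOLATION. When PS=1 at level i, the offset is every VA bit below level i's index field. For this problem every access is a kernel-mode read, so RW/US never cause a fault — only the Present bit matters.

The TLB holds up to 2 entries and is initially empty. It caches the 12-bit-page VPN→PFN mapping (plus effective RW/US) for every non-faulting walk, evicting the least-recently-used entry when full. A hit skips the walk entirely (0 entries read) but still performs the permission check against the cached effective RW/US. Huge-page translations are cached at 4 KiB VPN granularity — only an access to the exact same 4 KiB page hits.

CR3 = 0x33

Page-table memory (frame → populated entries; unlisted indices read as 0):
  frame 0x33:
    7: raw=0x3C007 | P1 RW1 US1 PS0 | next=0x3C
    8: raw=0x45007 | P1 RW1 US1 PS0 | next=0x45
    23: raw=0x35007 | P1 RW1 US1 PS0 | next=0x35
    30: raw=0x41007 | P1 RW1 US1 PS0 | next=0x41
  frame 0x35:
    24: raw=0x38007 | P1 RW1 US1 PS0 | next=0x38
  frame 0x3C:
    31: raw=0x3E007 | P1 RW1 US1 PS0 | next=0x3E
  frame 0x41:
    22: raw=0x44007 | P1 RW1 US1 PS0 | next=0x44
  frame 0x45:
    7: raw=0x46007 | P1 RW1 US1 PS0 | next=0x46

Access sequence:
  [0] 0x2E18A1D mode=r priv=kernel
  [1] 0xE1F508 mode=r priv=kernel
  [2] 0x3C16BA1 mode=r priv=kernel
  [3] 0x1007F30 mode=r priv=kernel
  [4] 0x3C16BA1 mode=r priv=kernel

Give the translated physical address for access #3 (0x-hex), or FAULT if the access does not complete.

Per-access translation:
#0 VA=0x2E18A1D (r,kernel):
  [0] read 0x33 idx=23: raw=0x35007 flags P=1 W=1 U=1 S=0
  [1] read 0x35 idx=24: raw=0x38007 flags P=1 W=1 U=1 S=0
  → PA=0x38A1D  (2 entries read)
#1 VA=0xE1F508 (r,kernel):
  [0] read 0x33 idx=7: raw=0x3C007 flags P=1 W=1 U=1 S=0
  [1] read 0x3C idx=31: raw=0x3E007 flags P=1 W=1 U=1 S=0
  → PA=0x3E508  (2 entries read)
#2 VA=0x3C16BA1 (r,kernel):
  [0] read 0x33 idx=30: raw=0x41007 flags P=1 W=1 U=1 S=0
  [1] read 0x41 idx=22: raw=0x44007 flags P=1 W=1 U=1 S=0
  → PA=0x44BA1  (2 entries read)
#3 VA=0x1007F30 (r,kernel):
  [0] read 0x33 idx=8: raw=0x45007 flags P=1 W=1 U=1 S=0
  [1] read 0x45 idx=7: raw=0x46007 flags P=1 W=1 U=1 S=0
  → PA=0x46F30  (2 entries read)
#4 VA=0x3C16BA1 (r,kernel):
  TLB hit vpn=0x3C16 → PA=0x44BA1

Access #3 PA: 0x46F30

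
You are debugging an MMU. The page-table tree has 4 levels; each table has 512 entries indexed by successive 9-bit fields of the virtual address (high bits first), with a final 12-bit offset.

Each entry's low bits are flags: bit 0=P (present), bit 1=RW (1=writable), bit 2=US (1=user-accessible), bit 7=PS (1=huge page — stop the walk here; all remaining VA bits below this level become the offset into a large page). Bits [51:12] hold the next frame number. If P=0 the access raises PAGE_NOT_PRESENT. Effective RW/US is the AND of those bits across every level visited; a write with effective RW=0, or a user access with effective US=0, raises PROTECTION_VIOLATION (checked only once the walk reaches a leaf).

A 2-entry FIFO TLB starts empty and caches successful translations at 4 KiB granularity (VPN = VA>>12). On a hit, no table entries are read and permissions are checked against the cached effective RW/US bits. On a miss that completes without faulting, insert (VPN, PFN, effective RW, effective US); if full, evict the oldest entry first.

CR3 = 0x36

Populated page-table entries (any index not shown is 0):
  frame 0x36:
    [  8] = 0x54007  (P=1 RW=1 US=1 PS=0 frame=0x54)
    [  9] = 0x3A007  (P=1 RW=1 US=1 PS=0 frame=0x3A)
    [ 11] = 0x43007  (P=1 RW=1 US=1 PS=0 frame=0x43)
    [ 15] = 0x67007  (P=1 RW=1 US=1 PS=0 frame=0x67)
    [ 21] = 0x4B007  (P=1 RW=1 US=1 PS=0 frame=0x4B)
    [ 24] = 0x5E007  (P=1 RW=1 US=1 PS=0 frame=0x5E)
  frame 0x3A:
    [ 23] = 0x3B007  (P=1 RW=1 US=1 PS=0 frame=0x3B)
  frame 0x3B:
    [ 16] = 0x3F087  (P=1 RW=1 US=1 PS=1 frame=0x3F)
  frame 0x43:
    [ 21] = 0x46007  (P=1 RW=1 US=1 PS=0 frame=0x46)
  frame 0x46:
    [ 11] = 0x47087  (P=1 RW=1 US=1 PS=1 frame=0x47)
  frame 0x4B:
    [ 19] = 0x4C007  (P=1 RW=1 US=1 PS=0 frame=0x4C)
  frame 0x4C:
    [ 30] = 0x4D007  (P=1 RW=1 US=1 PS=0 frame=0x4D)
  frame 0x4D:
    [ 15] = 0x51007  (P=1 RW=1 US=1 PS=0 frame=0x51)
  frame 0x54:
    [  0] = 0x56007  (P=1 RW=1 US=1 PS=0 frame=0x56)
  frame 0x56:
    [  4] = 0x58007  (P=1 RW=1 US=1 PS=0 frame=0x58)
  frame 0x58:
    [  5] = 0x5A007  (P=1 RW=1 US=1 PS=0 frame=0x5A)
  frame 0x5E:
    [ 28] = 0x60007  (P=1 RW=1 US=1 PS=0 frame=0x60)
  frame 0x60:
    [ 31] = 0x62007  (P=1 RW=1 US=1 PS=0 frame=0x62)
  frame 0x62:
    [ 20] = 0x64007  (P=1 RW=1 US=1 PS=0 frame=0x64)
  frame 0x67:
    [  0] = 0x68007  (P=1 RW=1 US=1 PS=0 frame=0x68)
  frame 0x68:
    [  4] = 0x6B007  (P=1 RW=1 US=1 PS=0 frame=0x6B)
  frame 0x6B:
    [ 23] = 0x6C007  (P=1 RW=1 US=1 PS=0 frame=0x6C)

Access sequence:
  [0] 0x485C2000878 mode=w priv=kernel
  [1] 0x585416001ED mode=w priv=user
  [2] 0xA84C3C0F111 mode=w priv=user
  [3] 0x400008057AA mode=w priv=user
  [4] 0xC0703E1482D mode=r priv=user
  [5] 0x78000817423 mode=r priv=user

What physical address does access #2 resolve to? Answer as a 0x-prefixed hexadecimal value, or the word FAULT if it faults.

Per-access translation:
#0 VA=0x485C2000878 (w,kernel):
  lvl0: tbl 0x36, slot 9 ⇒ 0x3A007 (P1/RW1/US1/PS0)
  lvl1: tbl 0x3A, slot 23 ⇒ 0x3B007 (P1/RW1/US1/PS0)
  lvl2: tbl 0x3B, slot 16 ⇒ 0x3F087 (P1/RW1/US1/PS1)
  ⇒ phys 0x3F878 (huge @L2)  [3 reads]
#1 VA=0x585416001ED (w,user):
  lvl0: tbl 0x36, slot 11 ⇒ 0x43007 (P1/RW1/US1/PS0)
  lvl1: tbl 0x43, slot 21 ⇒ 0x46007 (P1/RW1/US1/PS0)
  lvl2: tbl 0x46, slot 11 ⇒ 0x47087 (P1/RW1/US1/PS1)
  ⇒ phys 0x471ED (huge @L2)  [3 reads]
#2 VA=0xA84C3C0F111 (w,user):
  lvl0: tbl 0x36, slot 21 ⇒ 0x4B007 (P1/RW1/US1/PS0)
  lvl1: tbl 0x4B, slot 19 ⇒ 0x4C007 (P1/RW1/US1/PS0)
  lvl2: tbl 0x4C, slot 30 ⇒ 0x4D007 (P1/RW1/US1/PS0)
  lvl3: tbl 0x4D, slot 15 ⇒ 0x51007 (P1/RW1/US1/PS0)
  ⇒ phys 0x51111  [4 reads]
#3 VA=0x400008057AA (w,user):
  lvl0: tbl 0x36, slot 8 ⇒ 0x54007 (P1/RW1/US1/PS0)
  lvl1: tbl 0x54, slot 0 ⇒ 0x56007 (P1/RW1/US1/PS0)
  lvl2: tbl 0x56, slot 4 ⇒ 0x58007 (P1/RW1/US1/PS0)
  lvl3: tbl 0x58, slot 5 ⇒ 0x5A007 (P1/RW1/US1/PS0)
  ⇒ phys 0x5A7AA  [4 reads]
#4 VA=0xC0703E1482D (r,user):
  lvl0: tbl 0x36, slot 24 ⇒ 0x5E007 (P1/RW1/US1/PS0)
  lvl1: tbl 0x5E, slot 28 ⇒ 0x60007 (P1/RW1/US1/PS0)
  lvl2: tbl 0x60, slot 31 ⇒ 0x62007 (P1/RW1/US1/PS0)
  lvl3: tbl 0x62, slot 20 ⇒ 0x64007 (P1/RW1/US1/PS0)
  ⇒ phys 0x6482D  [4 reads]
#5 VA=0x78000817423 (r,user):
  lvl0: tbl 0x36, slot 15 ⇒ 0x67007 (P1/RW1/US1/PS0)
  lvl1: tbl 0x67, slot 0 ⇒ 0x68007 (P1/RW1/US1/PS0)
  lvl2: tbl 0x68, slot 4 ⇒ 0x6B007 (P1/RW1/US1/PS0)
  lvl3: tbl 0x6B, slot 23 ⇒ 0x6C007 (P1/RW1/US1/PS0)
  ⇒ phys 0x6C423  [4 reads]

Access #2 PA: 0x51111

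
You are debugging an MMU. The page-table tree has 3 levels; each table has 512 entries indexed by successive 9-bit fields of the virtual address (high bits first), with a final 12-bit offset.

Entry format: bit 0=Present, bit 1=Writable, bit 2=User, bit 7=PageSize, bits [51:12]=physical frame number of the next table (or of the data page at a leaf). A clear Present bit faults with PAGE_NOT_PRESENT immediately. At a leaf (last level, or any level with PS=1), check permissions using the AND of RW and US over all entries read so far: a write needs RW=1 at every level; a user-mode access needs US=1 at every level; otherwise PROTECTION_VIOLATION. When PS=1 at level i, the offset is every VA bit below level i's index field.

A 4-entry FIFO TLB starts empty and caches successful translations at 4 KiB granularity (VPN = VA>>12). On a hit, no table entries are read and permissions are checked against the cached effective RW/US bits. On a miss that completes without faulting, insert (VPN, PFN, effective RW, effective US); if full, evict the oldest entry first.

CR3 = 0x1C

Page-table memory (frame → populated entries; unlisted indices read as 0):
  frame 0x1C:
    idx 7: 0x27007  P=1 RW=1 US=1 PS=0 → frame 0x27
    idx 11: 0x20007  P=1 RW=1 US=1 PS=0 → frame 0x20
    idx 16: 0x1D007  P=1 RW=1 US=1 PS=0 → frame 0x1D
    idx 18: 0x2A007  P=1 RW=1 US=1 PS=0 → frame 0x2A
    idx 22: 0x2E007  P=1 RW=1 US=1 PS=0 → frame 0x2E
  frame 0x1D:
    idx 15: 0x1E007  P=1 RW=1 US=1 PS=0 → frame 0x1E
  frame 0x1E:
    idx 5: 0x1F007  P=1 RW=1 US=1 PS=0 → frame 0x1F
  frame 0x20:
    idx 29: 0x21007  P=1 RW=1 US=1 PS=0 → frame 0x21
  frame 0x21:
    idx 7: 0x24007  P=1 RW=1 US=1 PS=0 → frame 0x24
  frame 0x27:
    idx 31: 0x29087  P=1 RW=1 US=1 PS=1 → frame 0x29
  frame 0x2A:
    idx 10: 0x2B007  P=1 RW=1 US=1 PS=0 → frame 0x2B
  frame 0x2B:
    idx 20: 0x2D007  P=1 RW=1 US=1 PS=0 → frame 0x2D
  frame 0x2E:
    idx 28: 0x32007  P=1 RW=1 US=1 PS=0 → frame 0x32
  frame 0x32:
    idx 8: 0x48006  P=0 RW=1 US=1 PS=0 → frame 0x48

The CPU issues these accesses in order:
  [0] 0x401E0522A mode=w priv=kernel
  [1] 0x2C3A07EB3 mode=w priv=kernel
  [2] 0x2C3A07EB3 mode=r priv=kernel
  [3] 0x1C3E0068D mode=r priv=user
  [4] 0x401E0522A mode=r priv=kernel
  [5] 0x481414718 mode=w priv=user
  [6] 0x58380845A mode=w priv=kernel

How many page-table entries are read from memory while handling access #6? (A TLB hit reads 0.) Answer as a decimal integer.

Walk each access:
#0 VA=0x401E0522A (w,kernel):
  L0: frame=0x1C idx=16 entry=0x1D007 [P=1 RW=1 US=1 PS=0]
  L1: frame=0x1D idx=15 entry=0x1E007 [P=1 RW=1 US=1 PS=0]
  L2: frame=0x1E idx=5 entry=0x1F007 [P=1 RW=1 US=1 PS=0]
  ⇒ phys 0x1F22A  [3 reads]
#1 VA=0x2C3A07EB3 (w,kernel):
  L0: frame=0x1C idx=11 entry=0x20007 [P=1 RW=1 US=1 PS=0]
  L1: frame=0x20 idx=29 entry=0x21007 [P=1 RW=1 US=1 PS=0]
  L2: frame=0x21 idx=7 entry=0x24007 [P=1 RW=1 US=1 PS=0]
  ⇒ phys 0x24EB3  [3 reads]
#2 VA=0x2C3A07EB3 (r,kernel):
  TLB hit vpn=0x2C3A07 → PA=0x24EB3
#3 VA=0x1C3E0068D (r,user):
  L0: frame=0x1C idx=7 entry=0x27007 [P=1 RW=1 US=1 PS=0]
  L1: frame=0x27 idx=31 entry=0x29087 [P=1 RW=1 US=1 PS=1]
  ⇒ phys 0x2968D (huge @L1)  [2 reads]
#4 VA=0x401E0522A (r,kernel):
  TLB hit vpn=0x401E05 → PA=0x1F22A
#5 VA=0x481414718 (w,user):
  L0: frame=0x1C idx=18 entry=0x2A007 [P=1 RW=1 US=1 PS=0]
  L1: frame=0x2A idx=10 entry=0x2B007 [P=1 RW=1 US=1 PS=0]
  L2: frame=0x2B idx=20 entry=0x2D007 [P=1 RW=1 US=1 PS=0]
  ⇒ phys 0x2D718  [3 reads]
#6 VA=0x58380845A (w,kernel):
  L0: frame=0x1C idx=22 entry=0x2E007 [P=1 RW=1 US=1 PS=0]
  L1: frame=0x2E idx=28 entry=0x32007 [P=1 RW=1 US=1 PS=0]
  L2: frame=0x32 idx=8 entry=0x48006 [P=0 RW=1 US=1 PS=0]
  ✗ PAGE_NOT_PRESENT  [3 reads]

Entries read for #6: 3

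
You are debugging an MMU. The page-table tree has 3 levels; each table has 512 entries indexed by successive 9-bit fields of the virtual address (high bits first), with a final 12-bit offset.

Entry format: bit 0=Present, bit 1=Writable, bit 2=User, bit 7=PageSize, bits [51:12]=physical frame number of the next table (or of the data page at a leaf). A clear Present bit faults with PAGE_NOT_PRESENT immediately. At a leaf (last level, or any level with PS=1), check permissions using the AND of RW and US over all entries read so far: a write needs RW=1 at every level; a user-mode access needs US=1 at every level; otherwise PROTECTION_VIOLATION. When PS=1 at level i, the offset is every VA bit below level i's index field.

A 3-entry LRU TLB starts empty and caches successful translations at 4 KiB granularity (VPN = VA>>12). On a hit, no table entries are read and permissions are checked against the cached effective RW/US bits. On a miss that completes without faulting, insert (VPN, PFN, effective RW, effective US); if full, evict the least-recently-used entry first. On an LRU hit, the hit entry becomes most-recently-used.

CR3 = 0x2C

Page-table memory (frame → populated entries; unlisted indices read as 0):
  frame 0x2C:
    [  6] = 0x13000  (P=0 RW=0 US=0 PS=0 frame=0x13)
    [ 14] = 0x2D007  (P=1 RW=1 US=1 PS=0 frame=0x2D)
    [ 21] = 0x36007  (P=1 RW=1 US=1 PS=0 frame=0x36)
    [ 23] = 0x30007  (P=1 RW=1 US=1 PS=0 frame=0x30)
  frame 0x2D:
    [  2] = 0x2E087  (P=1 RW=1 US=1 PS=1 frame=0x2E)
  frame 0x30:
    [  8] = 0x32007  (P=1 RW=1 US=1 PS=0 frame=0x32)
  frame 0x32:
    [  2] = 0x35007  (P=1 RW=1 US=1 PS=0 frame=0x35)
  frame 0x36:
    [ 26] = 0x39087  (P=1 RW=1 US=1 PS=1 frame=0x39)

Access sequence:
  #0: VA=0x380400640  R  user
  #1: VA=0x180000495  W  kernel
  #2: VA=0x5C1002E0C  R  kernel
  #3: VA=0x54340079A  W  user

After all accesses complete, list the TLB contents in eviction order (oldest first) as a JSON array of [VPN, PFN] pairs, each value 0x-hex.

Trace:
#0 VA=0x380400640 (r,user):
  L0: frame=0x2C idx=14 entry=0x2D007 [P=1 RW=1 US=1 PS=0]
  L1: frame=0x2D idx=2 entry=0x2E087 [P=1 RW=1 US=1 PS=1]
  → PA=0x2E640 (huge @L1)  (2 entries read)
#1 VA=0x180000495 (w,kernel):
  L0: frame=0x2C idx=6 entry=0x13000 [P=0 RW=0 US=0 PS=0]
  → PAGE_NOT_PRESENT  (1 entries read)
#2 VA=0x5C1002E0C (r,kernel):
  L0: frame=0x2C idx=23 entry=0x30007 [P=1 RW=1 US=1 PS=0]
  L1: frame=0x30 idx=8 entry=0x32007 [P=1 RW=1 US=1 PS=0]
  L2: frame=0x32 idx=2 entry=0x35007 [P=1 RW=1 US=1 PS=0]
  → PA=0x35E0C  (3 entries read)
#3 VA=0x54340079A (w,user):
  L0: frame=0x2C idx=21 entry=0x36007 [P=1 RW=1 US=1 PS=0]
  L1: frame=0x36 idx=26 entry=0x39087 [P=1 RW=1 US=1 PS=1]
  → PA=0x3979A (huge @L1)  (2 entries read)

TLB: [["0x380400", "0x2E"], ["0x5C1002", "0x35"], ["0x543400", "0x39"]]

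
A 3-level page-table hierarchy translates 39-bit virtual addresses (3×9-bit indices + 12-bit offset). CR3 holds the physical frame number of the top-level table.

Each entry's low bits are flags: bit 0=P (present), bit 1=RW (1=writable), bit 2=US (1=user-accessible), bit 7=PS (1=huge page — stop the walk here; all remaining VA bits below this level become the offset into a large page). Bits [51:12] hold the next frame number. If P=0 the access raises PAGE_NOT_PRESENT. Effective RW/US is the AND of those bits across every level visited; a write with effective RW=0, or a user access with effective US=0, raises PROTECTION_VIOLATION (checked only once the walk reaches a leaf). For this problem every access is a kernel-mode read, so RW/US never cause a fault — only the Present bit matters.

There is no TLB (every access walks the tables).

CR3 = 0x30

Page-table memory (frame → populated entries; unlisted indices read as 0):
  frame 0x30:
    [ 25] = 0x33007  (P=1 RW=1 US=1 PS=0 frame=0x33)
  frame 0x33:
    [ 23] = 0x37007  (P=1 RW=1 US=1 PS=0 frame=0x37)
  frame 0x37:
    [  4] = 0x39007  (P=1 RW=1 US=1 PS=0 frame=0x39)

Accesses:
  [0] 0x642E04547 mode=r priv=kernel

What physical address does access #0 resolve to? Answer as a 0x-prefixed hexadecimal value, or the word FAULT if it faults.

Per-access translation:
#0 VA=0x642E04547 (r,kernel):
  [0] read 0x30 idx=25: raw=0x33007 flags P=1 W=1 U=1 S=0
  [1] read 0x33 idx=23: raw=0x37007 flags P=1 W=1 U=1 S=0
  [2] read 0x37 idx=4: raw=0x39007 flags P=1 W=1 U=1 S=0
  ⇒ phys 0x39547  [3 reads]

Access #0 PA: 0x39547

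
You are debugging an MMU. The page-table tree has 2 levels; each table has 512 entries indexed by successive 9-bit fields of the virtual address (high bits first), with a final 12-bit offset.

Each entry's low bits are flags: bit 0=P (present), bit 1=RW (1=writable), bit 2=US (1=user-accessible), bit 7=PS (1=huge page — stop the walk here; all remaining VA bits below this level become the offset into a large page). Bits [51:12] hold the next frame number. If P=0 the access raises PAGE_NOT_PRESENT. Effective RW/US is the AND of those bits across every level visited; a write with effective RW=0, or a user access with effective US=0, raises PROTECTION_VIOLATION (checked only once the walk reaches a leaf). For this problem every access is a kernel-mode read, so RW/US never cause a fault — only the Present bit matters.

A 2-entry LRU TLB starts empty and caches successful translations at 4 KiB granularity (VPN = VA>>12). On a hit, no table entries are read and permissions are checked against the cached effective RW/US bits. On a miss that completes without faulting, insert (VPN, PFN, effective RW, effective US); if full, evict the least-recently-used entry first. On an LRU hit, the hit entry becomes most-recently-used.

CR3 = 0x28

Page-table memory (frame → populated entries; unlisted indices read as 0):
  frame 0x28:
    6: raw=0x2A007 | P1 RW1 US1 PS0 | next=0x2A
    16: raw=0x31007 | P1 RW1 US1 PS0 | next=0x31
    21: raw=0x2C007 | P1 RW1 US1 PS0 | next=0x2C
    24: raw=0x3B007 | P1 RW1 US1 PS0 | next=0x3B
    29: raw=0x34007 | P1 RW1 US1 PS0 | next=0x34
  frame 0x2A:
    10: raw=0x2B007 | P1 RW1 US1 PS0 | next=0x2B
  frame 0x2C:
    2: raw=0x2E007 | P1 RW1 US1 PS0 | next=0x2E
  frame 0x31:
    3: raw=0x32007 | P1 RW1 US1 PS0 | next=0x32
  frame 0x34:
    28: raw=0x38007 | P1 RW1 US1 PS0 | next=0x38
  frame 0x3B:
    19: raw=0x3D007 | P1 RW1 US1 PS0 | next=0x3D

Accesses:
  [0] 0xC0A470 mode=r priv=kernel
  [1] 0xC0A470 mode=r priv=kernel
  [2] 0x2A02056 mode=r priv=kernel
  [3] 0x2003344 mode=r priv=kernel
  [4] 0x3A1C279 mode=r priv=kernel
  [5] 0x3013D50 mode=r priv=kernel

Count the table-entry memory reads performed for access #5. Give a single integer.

Trace:
#0 VA=0xC0A470 (r,kernel):
  lvl0: tbl 0x28, slot 6 ⇒ 0x2A007 (P1/RW1/US1/PS0)
  lvl1: tbl 0x2A, slot 10 ⇒ 0x2B007 (P1/RW1/US1/PS0)
  ⇒ phys 0x2B470  [2 reads]
#1 VA=0xC0A470 (r,kernel):
  TLB hit vpn=0xC0A → PA=0x2B470
#2 VA=0x2A02056 (r,kernel):
  lvl0: tbl 0x28, slot 21 ⇒ 0x2C007 (P1/RW1/US1/PS0)
  lvl1: tbl 0x2C, slot 2 ⇒ 0x2E007 (P1/RW1/US1/PS0)
  ⇒ phys 0x2E056  [2 reads]
#3 VA=0x2003344 (r,kernel):
  lvl0: tbl 0x28, slot 16 ⇒ 0x31007 (P1/RW1/US1/PS0)
  lvl1: tbl 0x31, slot 3 ⇒ 0x32007 (P1/RW1/US1/PS0)
  ⇒ phys 0x32344  [2 reads]
#4 VA=0x3A1C279 (r,kernel):
  lvl0: tbl 0x28, slot 29 ⇒ 0x34007 (P1/RW1/US1/PS0)
  lvl1: tbl 0x34, slot 28 ⇒ 0x38007 (P1/RW1/US1/PS0)
  ⇒ phys 0x38279  [2 reads]
#5 VA=0x3013D50 (r,kernel):
  lvl0: tbl 0x28, slot 24 ⇒ 0x3B007 (P1/RW1/US1/PS0)
  lvl1: tbl 0x3B, slot 19 ⇒ 0x3D007 (P1/RW1/US1/PS0)
  ⇒ phys 0x3DD50  [2 reads]

Entries read for #5: 2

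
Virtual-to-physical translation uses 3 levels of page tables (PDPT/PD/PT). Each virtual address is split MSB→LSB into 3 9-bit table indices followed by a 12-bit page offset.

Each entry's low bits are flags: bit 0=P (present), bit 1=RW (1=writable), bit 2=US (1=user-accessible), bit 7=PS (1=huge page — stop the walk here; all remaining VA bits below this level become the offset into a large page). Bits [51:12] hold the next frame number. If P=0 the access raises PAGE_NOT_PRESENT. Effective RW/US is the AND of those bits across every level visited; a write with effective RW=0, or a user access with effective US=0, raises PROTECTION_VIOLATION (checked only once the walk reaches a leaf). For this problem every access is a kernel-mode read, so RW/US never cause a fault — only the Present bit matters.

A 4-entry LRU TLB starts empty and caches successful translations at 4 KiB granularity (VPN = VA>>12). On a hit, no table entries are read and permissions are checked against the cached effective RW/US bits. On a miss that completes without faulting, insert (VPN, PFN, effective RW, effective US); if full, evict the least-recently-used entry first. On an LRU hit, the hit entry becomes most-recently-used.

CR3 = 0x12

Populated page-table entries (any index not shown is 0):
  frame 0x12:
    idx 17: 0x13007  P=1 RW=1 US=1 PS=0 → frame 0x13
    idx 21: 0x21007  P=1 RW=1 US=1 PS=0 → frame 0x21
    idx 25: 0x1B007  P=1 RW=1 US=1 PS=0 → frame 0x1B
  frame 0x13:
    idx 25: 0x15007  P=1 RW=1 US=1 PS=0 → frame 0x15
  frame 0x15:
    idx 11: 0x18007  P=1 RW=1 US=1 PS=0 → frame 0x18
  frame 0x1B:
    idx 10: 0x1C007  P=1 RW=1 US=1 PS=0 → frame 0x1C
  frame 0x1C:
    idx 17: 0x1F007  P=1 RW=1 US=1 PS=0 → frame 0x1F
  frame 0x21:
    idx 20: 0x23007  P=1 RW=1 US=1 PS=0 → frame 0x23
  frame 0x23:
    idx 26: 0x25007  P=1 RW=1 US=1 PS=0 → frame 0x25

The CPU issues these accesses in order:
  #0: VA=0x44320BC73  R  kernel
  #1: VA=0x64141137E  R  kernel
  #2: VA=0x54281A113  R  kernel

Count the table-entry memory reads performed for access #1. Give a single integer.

Walk each access:
#0 VA=0x44320BC73 (r,kernel):
  [0] read 0x12 idx=17: raw=0x13007 flags P=1 W=1 U=1 S=0
  [1] read 0x13 idx=25: raw=0x15007 flags P=1 W=1 U=1 S=0
  [2] read 0x15 idx=11: raw=0x18007 flags P=1 W=1 U=1 S=0
  ✓ 0x18C73  — 3 lookups
#1 VA=0x64141137E (r,kernel):
  [0] read 0x12 idx=25: raw=0x1B007 flags P=1 W=1 U=1 S=0
  [1] read 0x1B idx=10: raw=0x1C007 flags P=1 W=1 U=1 S=0
  [2] read 0x1C idx=17: raw=0x1F007 flags P=1 W=1 U=1 S=0
  ✓ 0x1F37E  — 3 lookups
#2 VA=0x54281A113 (r,kernel):
  [0] read 0x12 idx=21: raw=0x21007 flags P=1 W=1 U=1 S=0
  [1] read 0x21 idx=20: raw=0x23007 flags P=1 W=1 U=1 S=0
  [2] read 0x23 idx=26: raw=0x25007 flags P=1 W=1 U=1 S=0
  ✓ 0x25113  — 3 lookups

Entries read for #1: 3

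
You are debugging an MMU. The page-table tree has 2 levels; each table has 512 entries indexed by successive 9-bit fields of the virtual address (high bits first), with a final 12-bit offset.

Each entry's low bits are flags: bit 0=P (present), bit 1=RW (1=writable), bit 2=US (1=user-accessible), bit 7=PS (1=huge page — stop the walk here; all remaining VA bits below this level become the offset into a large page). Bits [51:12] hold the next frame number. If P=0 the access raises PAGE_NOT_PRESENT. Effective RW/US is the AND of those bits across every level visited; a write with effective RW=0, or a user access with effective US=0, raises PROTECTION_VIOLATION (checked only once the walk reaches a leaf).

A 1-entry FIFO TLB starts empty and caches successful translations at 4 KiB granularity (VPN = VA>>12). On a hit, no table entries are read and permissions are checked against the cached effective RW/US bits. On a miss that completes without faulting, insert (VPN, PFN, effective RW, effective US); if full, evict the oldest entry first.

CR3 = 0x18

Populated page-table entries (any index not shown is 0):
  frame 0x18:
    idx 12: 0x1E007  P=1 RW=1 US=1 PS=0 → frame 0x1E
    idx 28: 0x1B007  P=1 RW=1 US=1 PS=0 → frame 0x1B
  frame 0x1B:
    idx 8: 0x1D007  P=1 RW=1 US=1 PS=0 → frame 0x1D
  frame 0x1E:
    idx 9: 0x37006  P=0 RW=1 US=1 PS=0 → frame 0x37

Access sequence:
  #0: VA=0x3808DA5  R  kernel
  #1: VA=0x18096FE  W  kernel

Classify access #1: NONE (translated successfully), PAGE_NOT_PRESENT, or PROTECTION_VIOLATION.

Trace:
#0 VA=0x3808DA5 (r,kernel):
  [0] read 0x18 idx=28: raw=0x1B007 flags P=1 W=1 U=1 S=0
  [1] read 0x1B idx=8: raw=0x1D007 flags P=1 W=1 U=1 S=0
  ⇒ phys 0x1DDA5  [2 reads]
#1 VA=0x18096FE (w,kernel):
  [0] read 0x18 idx=12: raw=0x1E007 flags P=1 W=1 U=1 S=0
  [1] read 0x1E idx=9: raw=0x37006 flags P=0 W=1 U=1 S=0
  ✗ PAGE_NOT_PRESENT  [2 reads]

Access #1 fault: PAGE_NOT_PRESENT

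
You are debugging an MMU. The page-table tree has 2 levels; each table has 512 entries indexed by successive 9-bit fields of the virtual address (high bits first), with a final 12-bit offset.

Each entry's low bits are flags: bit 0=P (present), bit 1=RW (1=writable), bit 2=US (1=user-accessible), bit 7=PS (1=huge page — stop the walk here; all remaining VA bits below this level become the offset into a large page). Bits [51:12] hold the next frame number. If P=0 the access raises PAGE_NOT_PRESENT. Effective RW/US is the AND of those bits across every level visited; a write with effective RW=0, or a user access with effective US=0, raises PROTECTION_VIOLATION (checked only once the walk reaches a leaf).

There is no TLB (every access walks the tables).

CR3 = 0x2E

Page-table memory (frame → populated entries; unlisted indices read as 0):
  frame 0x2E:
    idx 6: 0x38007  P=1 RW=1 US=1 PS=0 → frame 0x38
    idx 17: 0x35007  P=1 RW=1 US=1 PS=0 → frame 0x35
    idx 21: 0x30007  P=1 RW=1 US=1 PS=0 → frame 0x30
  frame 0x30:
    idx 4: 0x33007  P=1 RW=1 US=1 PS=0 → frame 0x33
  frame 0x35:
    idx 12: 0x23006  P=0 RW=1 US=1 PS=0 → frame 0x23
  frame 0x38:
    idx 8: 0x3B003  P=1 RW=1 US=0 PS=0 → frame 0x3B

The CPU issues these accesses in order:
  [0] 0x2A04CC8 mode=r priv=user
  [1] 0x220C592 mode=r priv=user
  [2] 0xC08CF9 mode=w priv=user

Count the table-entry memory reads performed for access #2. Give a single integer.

Per-access translation:
#0 VA=0x2A04CC8 (r,user):
  L0: frame=0x2E idx=21 entry=0x30007 [P=1 RW=1 US=1 PS=0]
  L1: frame=0x30 idx=4 entry=0x33007 [P=1 RW=1 US=1 PS=0]
  ✓ 0x33CC8  — 2 lookups
#1 VA=0x220C592 (r,user):
  L0: frame=0x2E idx=17 entry=0x35007 [P=1 RW=1 US=1 PS=0]
  L1: frame=0x35 idx=12 entry=0x23006 [P=0 RW=1 US=1 PS=0]
  ⇒ fault: PAGE_NOT_PRESENT  — 2 lookups
#2 VA=0xC08CF9 (w,user):
  L0: frame=0x2E idx=6 entry=0x38007 [P=1 RW=1 US=1 PS=0]
  L1: frame=0x38 idx=8 entry=0x3B003 [P=1 RW=1 US=0 PS=0]
  ⇒ fault: PROTECTION_VIOLATION  — 2 lookups

Entries read for #2: 2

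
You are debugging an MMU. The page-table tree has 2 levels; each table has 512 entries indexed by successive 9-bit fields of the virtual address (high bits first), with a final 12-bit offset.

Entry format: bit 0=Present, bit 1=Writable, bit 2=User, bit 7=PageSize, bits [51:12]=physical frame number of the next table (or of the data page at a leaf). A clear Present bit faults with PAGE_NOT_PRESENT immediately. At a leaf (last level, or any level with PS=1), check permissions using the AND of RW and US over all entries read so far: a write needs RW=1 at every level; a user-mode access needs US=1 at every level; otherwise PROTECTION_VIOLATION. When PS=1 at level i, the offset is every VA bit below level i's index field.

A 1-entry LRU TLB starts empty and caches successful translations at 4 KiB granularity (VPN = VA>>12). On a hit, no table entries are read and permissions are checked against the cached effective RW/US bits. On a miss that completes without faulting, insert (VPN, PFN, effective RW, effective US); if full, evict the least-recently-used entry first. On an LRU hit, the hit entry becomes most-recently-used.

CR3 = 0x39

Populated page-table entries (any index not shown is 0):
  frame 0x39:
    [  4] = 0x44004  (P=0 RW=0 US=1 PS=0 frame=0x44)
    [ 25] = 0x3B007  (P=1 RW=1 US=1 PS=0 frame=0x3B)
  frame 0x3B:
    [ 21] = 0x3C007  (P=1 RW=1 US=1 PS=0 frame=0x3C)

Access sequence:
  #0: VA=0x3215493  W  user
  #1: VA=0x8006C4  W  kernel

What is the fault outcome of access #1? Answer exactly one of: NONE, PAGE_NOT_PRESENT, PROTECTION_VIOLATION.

Trace:
#0 VA=0x3215493 (w,user):
  L0: frame=0x39 idx=25 entry=0x3B007 [P=1 RW=1 US=1 PS=0]
  L1: frame=0x3B idx=21 entry=0x3C007 [P=1 RW=1 US=1 PS=0]
  ✓ 0x3C493  — 2 lookups
#1 VA=0x8006C4 (w,kernel):
  L0: frame=0x39 idx=4 entry=0x44004 [P=0 RW=0 US=1 PS=0]
  → PAGE_NOT_PRESENT  (1 entries read)

Access #1 fault: PAGE_NOT_PRESENT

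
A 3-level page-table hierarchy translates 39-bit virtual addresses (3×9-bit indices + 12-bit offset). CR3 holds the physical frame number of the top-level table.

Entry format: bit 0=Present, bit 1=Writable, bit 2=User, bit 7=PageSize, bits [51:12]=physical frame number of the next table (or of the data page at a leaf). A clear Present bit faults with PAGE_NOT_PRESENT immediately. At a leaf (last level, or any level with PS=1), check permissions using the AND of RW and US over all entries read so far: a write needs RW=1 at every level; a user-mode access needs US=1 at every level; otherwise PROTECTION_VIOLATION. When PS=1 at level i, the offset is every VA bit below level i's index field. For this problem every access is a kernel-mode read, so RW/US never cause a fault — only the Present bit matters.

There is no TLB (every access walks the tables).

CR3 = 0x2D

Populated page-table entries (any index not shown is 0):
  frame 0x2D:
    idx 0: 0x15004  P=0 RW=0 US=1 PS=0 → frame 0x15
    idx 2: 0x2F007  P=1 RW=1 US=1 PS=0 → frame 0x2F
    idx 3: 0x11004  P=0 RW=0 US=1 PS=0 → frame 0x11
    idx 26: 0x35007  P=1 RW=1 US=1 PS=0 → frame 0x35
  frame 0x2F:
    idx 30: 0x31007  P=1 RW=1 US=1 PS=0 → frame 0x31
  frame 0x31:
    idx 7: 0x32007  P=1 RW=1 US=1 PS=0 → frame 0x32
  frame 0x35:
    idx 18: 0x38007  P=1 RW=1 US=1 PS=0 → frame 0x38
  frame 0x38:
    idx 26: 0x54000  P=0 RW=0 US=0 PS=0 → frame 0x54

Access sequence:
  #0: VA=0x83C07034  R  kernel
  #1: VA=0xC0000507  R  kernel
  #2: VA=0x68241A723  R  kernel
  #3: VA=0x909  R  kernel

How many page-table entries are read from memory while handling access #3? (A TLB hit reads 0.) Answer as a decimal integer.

Trace:
#0 VA=0x83C07034 (r,kernel):
  lvl0: tbl 0x2D, slot 2 ⇒ 0x2F007 (P1/RW1/US1/PS0)
  lvl1: tbl 0x2F, slot 30 ⇒ 0x31007 (P1/RW1/US1/PS0)
  lvl2: tbl 0x31, slot 7 ⇒ 0x32007 (P1/RW1/US1/PS0)
  → PA=0x32034  (3 entries read)
#1 VA=0xC0000507 (r,kernel):
  lvl0: tbl 0x2D, slot 3 ⇒ 0x11004 (P0/RW0/US1/PS0)
  ⇒ fault: PAGE_NOT_PRESENT  — 1 lookups
#2 VA=0x68241A723 (r,kernel):
  lvl0: tbl 0x2D, slot 26 ⇒ 0x35007 (P1/RW1/US1/PS0)
  lvl1: tbl 0x35, slot 18 ⇒ 0x38007 (P1/RW1/US1/PS0)
  lvl2: tbl 0x38, slot 26 ⇒ 0x54000 (P0/RW0/US0/PS0)
  ⇒ fault: PAGE_NOT_PRESENT  — 3 lookups
#3 VA=0x909 (r,kernel):
  lvl0: tbl 0x2D, slot 0 ⇒ 0x15004 (P0/RW0/US1/PS0)
  ⇒ fault: PAGE_NOT_PRESENT  — 1 lookups

Entries read for #3: 1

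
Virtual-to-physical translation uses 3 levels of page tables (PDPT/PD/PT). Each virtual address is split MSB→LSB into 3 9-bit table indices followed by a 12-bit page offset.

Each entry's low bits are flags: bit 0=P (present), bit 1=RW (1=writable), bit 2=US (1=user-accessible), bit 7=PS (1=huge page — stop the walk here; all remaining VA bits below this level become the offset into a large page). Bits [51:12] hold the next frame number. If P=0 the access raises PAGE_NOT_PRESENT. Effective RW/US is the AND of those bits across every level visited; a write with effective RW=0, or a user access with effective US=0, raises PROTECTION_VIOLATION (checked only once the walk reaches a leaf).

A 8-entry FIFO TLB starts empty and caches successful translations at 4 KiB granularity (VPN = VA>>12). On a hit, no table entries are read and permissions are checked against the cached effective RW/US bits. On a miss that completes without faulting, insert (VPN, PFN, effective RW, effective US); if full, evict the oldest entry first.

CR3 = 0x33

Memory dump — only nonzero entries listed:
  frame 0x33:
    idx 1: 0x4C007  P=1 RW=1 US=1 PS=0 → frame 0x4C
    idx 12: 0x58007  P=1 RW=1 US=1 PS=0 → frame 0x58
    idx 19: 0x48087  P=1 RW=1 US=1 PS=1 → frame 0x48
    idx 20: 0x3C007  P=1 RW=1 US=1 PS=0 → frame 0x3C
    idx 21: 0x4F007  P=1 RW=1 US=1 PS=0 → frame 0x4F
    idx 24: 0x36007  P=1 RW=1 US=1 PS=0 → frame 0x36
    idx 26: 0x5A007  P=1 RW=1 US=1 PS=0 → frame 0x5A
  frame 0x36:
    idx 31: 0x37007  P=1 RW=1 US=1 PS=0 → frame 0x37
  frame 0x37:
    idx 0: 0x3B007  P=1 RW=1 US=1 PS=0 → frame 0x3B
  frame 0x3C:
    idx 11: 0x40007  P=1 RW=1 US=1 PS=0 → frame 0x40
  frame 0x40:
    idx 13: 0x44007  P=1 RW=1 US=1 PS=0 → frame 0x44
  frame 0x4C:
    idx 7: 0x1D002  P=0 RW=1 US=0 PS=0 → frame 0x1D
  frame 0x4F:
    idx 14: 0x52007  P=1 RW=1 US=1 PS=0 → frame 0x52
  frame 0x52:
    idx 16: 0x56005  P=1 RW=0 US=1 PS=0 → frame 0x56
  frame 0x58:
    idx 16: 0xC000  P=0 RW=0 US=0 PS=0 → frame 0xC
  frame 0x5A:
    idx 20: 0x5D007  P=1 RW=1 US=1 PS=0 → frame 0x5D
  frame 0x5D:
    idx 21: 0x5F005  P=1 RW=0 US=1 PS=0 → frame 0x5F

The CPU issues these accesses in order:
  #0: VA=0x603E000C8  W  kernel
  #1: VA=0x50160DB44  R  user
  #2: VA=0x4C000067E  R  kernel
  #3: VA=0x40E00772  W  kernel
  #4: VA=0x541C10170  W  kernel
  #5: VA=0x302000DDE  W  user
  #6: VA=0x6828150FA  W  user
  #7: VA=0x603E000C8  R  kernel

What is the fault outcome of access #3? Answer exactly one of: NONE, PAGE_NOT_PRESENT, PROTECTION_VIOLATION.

Walk each access:
#0 VA=0x603E000C8 (w,kernel):
  L0: frame=0x33 idx=24 entry=0x36007 [P=1 RW=1 US=1 PS=0]
  L1: frame=0x36 idx=31 entry=0x37007 [P=1 RW=1 US=1 PS=0]
  L2: frame=0x37 idx=0 entry=0x3B007 [P=1 RW=1 US=1 PS=0]
  → PA=0x3B0C8  (3 entries read)
#1 VA=0x50160DB44 (r,user):
  L0: frame=0x33 idx=20 entry=0x3C007 [P=1 RW=1 US=1 PS=0]
  L1: frame=0x3C idx=11 entry=0x40007 [P=1 RW=1 US=1 PS=0]
  L2: frame=0x40 idx=13 entry=0x44007 [P=1 RW=1 US=1 PS=0]
  → PA=0x44B44  (3 entries read)
#2 VA=0x4C000067E (r,kernel):
  L0: frame=0x33 idx=19 entry=0x48087 [P=1 RW=1 US=1 PS=1]
  → PA=0x4867E (huge @L0)  (1 entries read)
#3 VA=0x40E00772 (w,kernel):
  L0: frame=0x33 idx=1 entry=0x4C007 [P=1 RW=1 US=1 PS=0]
  L1: frame=0x4C idx=7 entry=0x1D002 [P=0 RW=1 US=0 PS=0]
  → PAGE_NOT_PRESENT  (2 entries read)
#4 VA=0x541C10170 (w,kernel):
  L0: frame=0x33 idx=21 entry=0x4F007 [P=1 RW=1 US=1 PS=0]
  L1: frame=0x4F idx=14 entry=0x52007 [P=1 RW=1 US=1 PS=0]
  L2: frame=0x52 idx=16 entry=0x56005 [P=1 RW=0 US=1 PS=0]
  → PROTECTION_VIOLATION  (3 entries read)
#5 VA=0x302000DDE (w,user):
  L0: frame=0x33 idx=12 entry=0x58007 [P=1 RW=1 US=1 PS=0]
  L1: frame=0x58 idx=16 entry=0xC000 [P=0 RW=0 US=0 PS=0]
  → PAGE_NOT_PRESENT  (2 entries read)
#6 VA=0x6828150FA (w,user):
  L0: frame=0x33 idx=26 entry=0x5A007 [P=1 RW=1 US=1 PS=0]
  L1: frame=0x5A idx=20 entry=0x5D007 [P=1 RW=1 US=1 PS=0]
  L2: frame=0x5D idx=21 entry=0x5F005 [P=1 RW=0 US=1 PS=0]
  → PROTECTION_VIOLATION  (3 entries read)
#7 VA=0x603E000C8 (r,kernel):
  TLB hit vpn=0x603E00 → PA=0x3B0C8

Access #3 fault: PAGE_NOT_PRESENT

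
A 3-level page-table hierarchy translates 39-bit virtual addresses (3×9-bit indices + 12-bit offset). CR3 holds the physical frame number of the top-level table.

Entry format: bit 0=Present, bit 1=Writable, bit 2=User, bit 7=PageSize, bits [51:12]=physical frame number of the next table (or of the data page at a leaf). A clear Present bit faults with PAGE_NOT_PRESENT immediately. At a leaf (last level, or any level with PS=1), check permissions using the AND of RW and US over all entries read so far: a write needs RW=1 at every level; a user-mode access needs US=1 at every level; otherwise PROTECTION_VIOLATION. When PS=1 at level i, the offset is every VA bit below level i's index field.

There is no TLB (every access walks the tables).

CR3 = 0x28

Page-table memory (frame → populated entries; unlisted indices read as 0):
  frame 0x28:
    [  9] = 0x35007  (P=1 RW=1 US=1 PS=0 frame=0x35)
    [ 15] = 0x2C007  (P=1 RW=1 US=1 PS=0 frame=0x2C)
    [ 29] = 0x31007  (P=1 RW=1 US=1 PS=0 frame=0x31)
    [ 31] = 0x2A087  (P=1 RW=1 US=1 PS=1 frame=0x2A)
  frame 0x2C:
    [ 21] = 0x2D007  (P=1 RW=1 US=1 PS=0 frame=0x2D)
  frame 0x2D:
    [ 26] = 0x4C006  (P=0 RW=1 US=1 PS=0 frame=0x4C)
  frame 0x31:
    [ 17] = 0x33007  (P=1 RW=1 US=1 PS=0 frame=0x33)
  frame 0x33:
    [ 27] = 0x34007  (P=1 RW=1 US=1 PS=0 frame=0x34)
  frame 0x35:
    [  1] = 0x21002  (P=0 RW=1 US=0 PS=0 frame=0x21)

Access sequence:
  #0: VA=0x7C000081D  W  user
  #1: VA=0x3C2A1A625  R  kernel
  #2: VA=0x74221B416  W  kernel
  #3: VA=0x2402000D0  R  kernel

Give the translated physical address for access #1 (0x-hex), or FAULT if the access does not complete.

Trace:
#0 VA=0x7C000081D (w,user):
  L0: frame=0x28 idx=31 entry=0x2A087 [P=1 RW=1 US=1 PS=1]
  → PA=0x2A81D (huge @L0)  (1 entries read)
#1 VA=0x3C2A1A625 (r,kernel):
  L0: frame=0x28 idx=15 entry=0x2C007 [P=1 RW=1 US=1 PS=0]
  L1: frame=0x2C idx=21 entry=0x2D007 [P=1 RW=1 US=1 PS=0]
  L2: frame=0x2D idx=26 entry=0x4C006 [P=0 RW=1 US=1 PS=0]
  ✗ PAGE_NOT_PRESENT  [3 reads]
#2 VA=0x74221B416 (w,kernel):
  L0: frame=0x28 idx=29 entry=0x31007 [P=1 RW=1 US=1 PS=0]
  L1: frame=0x31 idx=17 entry=0x33007 [P=1 RW=1 US=1 PS=0]
  L2: frame=0x33 idx=27 entry=0x34007 [P=1 RW=1 US=1 PS=0]
  → PA=0x34416  (3 entries read)
#3 VA=0x2402000D0 (r,kernel):
  L0: frame=0x28 idx=9 entry=0x35007 [P=1 RW=1 US=1 PS=0]
  L1: frame=0x35 idx=1 entry=0x21002 [P=0 RW=1 US=0 PS=0]
  ✗ PAGE_NOT_PRESENT  [2 reads]

Access #1 PA: FAULT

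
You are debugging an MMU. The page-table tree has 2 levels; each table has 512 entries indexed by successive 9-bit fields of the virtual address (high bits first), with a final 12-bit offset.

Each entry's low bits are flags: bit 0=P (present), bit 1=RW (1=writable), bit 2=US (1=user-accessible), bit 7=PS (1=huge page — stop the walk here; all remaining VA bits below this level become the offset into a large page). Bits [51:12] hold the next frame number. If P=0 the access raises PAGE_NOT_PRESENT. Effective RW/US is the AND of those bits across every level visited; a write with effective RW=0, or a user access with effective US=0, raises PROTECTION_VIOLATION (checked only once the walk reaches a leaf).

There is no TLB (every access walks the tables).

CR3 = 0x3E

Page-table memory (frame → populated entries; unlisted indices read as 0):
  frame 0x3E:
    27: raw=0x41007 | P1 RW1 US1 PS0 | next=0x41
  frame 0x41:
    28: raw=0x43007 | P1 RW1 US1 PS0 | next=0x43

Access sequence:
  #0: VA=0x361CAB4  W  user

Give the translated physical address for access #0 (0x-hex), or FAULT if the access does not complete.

Walk each access:
#0 VA=0x361CAB4 (w,user):
  L0: frame=0x3E idx=27 entry=0x41007 [P=1 RW=1 US=1 PS=0]
  L1: frame=0x41 idx=28 entry=0x43007 [P=1 RW=1 US=1 PS=0]
  ⇒ phys 0x43AB4  [2 reads]

Access #0 PA: 0x43AB4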